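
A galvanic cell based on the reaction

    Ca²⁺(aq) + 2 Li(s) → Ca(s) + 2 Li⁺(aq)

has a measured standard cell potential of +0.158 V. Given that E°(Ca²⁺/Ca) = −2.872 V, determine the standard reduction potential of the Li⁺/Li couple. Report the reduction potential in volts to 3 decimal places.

In the reaction as written the Ca²⁺/Ca couple is reduced (cathode) and Li⁺/Li is oxidized (anode), so E°cell = E°(Ca²⁺/Ca) − E°(Li⁺/Li).
E°(Li⁺/Li) = E°(cathode) − E°cell = −2.872 − (+0.158) = −3.030 V.

−3.030 V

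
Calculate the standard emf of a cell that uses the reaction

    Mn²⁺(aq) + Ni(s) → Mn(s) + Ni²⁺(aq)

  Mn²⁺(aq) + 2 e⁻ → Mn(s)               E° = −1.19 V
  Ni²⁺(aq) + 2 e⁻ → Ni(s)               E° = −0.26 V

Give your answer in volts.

Mn²⁺(aq) gains electrons, so the Mn²⁺/Mn couple is the cathode; the Ni²⁺/Ni couple is the anode.
E°cell = E°(cathode) − E°(anode) = −1.19 − (−0.26) = −0.93 V.
The negative E°cell means the reaction is non-spontaneous in the direction written.

−0.93 V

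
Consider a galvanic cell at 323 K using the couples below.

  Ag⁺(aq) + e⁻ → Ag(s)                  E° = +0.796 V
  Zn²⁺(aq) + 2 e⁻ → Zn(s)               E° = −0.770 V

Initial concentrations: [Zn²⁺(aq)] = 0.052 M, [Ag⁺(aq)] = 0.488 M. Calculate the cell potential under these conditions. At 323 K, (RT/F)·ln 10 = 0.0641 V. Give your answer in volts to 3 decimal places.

Ag⁺/Ag is reduced (cathode, E° = +0.796 V) and Zn²⁺/Zn is oxidized (anode).
The standard potential is +0.796 − (−0.770) = +1.566 V and the balanced reaction transfers n = 2 electrons.
The balanced reaction is 2 Ag⁺(aq) + Zn(s) → 2 Ag(s) + Zn²⁺(aq), so Q = [Zn²⁺(aq)] / [Ag⁺(aq)]^2 = 0.218 and log Q = −0.661.
Applying E = E° − (RT ln10/nF)·log Q gives +1.566 − (0.0641/2)(−0.661) = +1.587 V.

+1.587 V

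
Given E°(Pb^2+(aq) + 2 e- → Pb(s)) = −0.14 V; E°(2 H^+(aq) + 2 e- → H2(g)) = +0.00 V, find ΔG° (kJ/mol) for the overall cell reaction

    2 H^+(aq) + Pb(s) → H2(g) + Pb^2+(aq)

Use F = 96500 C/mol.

In the reaction as written H^+(aq) is reduced, so the 2H⁺/H₂ couple is the cathode and Pb²⁺/Pb is the anode.
E°cell = +0.00 − (−0.14) = +0.14 V; balancing electrons gives n = 2.
ΔG° = −nFE°cell = −(2)(96500)(+0.14) J/mol = −27.0 kJ/mol.

−27.0 kJ/mol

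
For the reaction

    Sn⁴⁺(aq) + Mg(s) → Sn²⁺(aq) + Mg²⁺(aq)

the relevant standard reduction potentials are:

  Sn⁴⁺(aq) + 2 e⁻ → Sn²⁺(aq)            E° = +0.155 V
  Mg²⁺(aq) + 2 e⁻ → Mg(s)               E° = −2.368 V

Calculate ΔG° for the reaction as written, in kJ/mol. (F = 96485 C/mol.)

In the reaction as written Sn⁴⁺(aq) is reduced, so the Sn⁴⁺/Sn²⁺ couple is the cathode and Mg²⁺/Mg is the anode.
E°cell = +0.155 − (−2.368) = +2.523 V; balancing electrons gives n = 2.
ΔG° = −nFE°cell = −(2)(96485)(+2.523) J/mol = −487 kJ/mol.

−487 kJ/mol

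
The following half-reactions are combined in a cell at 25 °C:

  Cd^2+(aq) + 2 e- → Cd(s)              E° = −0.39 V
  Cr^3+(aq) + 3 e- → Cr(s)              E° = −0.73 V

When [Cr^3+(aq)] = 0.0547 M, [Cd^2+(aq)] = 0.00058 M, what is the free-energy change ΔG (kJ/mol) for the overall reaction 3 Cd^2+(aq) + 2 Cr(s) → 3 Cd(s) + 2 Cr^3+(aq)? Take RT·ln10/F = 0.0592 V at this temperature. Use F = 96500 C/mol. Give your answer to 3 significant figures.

E°cell = −0.39 − (−0.73) = +0.34 V; the balanced reaction transfers n = 6 electrons.
The reaction quotient is [Cr^3+(aq)]^2 / [Cd^2+(aq)]^3 = 1.53×10^7; by Nernst, E = +0.34 − (0.0592/6)(7.186) = +0.2691 V.
ΔG = −nFE = −(6)(96500)(+0.2691) J/mol = −156 kJ/mol.

−156 kJ/mol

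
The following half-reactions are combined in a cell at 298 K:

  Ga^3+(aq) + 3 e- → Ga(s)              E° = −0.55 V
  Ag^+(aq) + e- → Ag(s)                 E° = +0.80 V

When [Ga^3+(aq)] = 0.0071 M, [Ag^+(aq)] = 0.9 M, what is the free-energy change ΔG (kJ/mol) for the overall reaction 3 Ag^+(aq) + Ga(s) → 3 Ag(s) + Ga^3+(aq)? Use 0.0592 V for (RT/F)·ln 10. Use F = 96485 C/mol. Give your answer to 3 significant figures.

E°cell = +0.80 − (−0.55) = +1.35 V; the balanced reaction transfers n = 3 electrons.
Q = [Ga^3+(aq)] / [Ag^+(aq)]^3 = 0.00974, so log Q = −2.011 and E = +1.35 − (0.0592/3)(−2.011) = +1.3897 V.
ΔG = −nFE = −(3)(96485)(+1.3897) J/mol = −402 kJ/mol.

−402 kJ/mol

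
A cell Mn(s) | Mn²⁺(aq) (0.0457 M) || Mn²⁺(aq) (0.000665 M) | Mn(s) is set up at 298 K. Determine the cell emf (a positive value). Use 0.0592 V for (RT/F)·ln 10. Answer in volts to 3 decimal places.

For a concentration cell E°cell = 0, since both electrodes use the same couple.
The compartment with the higher Mn²⁺(aq) concentration (0.0457 M) acts as the cathode; ions are reduced there and produced at the dilute (0.000665 M) anode.
With n = 2, Ecell = −(0.0592/2)·log([dilute]/[conc]) = −(0.0592/2)·log(0.000665/0.0457) = +0.054 V.

0.054 V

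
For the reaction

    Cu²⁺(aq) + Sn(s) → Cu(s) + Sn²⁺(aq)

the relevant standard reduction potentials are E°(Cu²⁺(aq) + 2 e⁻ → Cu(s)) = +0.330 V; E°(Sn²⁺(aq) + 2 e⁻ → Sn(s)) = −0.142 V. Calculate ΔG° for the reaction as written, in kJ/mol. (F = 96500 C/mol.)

In the reaction as written Cu²⁺(aq) is reduced, so the Cu²⁺/Cu couple is the cathode and Sn²⁺/Sn is the anode.
E°cell = +0.330 − (−0.142) = +0.472 V; balancing electrons gives n = 2.
ΔG° = −nFE°cell = −(2)(96500)(+0.472) J/mol = −91.1 kJ/mol.

−91.1 kJ/mol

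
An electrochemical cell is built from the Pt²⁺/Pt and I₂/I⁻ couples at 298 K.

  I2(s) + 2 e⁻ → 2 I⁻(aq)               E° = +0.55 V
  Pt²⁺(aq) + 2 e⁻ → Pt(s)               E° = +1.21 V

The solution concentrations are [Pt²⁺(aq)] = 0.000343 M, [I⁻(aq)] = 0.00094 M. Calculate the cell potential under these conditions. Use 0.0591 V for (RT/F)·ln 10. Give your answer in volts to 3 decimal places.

+0.379 V

The Pt²⁺/Pt couple has the more positive E°, so it is the cathode; I₂/I⁻ is the anode.
E°cell = E°cat − E°an = +1.21 − (+0.55) = +0.66 V; n = 2.
For the overall reaction Pt²⁺(aq) + 2 I⁻(aq) → Pt(s) + I2(s), Q = 1 / ([Pt²⁺(aq)]·[I⁻(aq)]^2) = 3.3×10^9, giving log Q = 9.518.
By the Nernst equation, E = +0.66 − (0.0591/2)·(9.518) = +0.379 V.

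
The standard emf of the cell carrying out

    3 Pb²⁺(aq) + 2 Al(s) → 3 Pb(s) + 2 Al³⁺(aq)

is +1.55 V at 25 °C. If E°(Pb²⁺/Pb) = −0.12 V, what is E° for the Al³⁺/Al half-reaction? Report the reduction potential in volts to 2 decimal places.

−1.67 V

In the reaction as written the Pb²⁺/Pb couple is reduced (cathode) and Al³⁺/Al is oxidized (anode), so E°cell = E°(Pb²⁺/Pb) − E°(Al³⁺/Al).
E°(Al³⁺/Al) = E°(cathode) − E°cell = −0.12 − (+1.55) = −1.67 V.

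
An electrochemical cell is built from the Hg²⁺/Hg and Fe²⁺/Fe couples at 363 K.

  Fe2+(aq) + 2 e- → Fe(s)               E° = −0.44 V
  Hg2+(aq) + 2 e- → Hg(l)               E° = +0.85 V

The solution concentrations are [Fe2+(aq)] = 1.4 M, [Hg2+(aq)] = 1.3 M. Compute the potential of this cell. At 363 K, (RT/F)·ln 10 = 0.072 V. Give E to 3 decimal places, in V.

+1.289 V

The Hg²⁺/Hg couple has the more positive E°, so it is the cathode; Fe²⁺/Fe is the anode.
E°cell = E°cat − E°an = +0.85 − (−0.44) = +1.29 V; n = 2.
The balanced reaction is Hg2+(aq) + Fe(s) → Hg(l) + Fe2+(aq), so Q = [Fe2+(aq)] / [Hg2+(aq)] = 1.08 and log Q = 0.032.
Applying E = E° − (RT ln10/nF)·log Q gives +1.29 − (0.072/2)(0.032) = +1.289 V.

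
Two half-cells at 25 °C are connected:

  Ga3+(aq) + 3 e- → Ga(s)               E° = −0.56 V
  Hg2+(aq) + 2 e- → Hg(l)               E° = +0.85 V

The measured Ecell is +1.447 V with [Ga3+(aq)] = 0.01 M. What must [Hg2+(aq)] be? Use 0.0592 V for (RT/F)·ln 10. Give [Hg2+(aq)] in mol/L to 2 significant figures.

The Hg²⁺/Hg couple has the larger reduction potential, so it is the cathode: E°cell = +0.85 − (−0.56) = +1.41 V and n = 6.
Since E = E° − (0.0592/n)·log Q, log Q = n(E° − E)/0.0592 = −3.750.
For 3 Hg2+(aq) + 2 Ga(s) → 3 Hg(l) + 2 Ga3+(aq), the reaction quotient is Q = [Ga3+(aq)]^2 / [Hg2+(aq)]^3.
Isolating [Hg2+(aq)] in Q = 10^{−3.750} yields log [Hg2+(aq)] = −0.083, i.e. 0.83 M.

0.83 M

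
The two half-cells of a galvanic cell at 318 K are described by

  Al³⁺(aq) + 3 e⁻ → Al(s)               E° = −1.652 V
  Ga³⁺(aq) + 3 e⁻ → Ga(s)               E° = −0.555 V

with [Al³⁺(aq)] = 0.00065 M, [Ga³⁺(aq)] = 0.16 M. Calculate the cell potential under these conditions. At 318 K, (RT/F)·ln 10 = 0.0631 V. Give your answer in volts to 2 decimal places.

Since E°(Ga³⁺/Ga) > E°(Al³⁺/Al), Ga³⁺/Ga serves as the cathode.
The standard potential is −0.555 − (−1.652) = +1.097 V and the balanced reaction transfers n = 3 electrons.
The balanced reaction is Ga³⁺(aq) + Al(s) → Ga(s) + Al³⁺(aq), so Q = [Al³⁺(aq)] / [Ga³⁺(aq)] = 0.00406 and log Q = −2.391.
By the Nernst equation, E = +1.097 − (0.0631/3)·(−2.391) = +1.15 V.

+1.15 V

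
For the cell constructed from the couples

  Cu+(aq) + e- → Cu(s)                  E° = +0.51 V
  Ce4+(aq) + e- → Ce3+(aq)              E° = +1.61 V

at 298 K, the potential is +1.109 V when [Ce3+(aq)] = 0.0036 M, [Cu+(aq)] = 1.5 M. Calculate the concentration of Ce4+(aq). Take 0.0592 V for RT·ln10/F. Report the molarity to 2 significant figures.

The Ce⁴⁺/Ce³⁺ couple has the larger reduction potential, so it is the cathode: E°cell = +1.61 − (+0.51) = +1.10 V and n = 1.
From the Nernst equation, log Q = n(E° − E)/0.0592 = 1·(+1.10 − (+1.109))/0.0592 = −0.152.
Balancing electrons gives Ce4+(aq) + Cu(s) → Ce3+(aq) + Cu+(aq); thus Q = ([Ce3+(aq)]·[Cu+(aq)]) / [Ce4+(aq)].
Isolating [Ce4+(aq)] in Q = 10^{−0.152} yields log [Ce4+(aq)] = −2.116, i.e. 0.0077 M.

0.0077 M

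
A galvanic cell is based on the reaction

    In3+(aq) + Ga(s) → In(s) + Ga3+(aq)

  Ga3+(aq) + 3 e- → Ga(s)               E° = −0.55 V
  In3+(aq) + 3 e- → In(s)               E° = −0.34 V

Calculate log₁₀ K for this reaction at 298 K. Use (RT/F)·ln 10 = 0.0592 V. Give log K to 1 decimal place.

log K = 10.6

The In³⁺/In couple is reduced (cathode); E°cell = −0.34 − (−0.55) = +0.21 V with n = 3.
At equilibrium E = 0, so log K = nE°cell / 0.0592 = (3)(+0.21) / 0.0592 = 10.6.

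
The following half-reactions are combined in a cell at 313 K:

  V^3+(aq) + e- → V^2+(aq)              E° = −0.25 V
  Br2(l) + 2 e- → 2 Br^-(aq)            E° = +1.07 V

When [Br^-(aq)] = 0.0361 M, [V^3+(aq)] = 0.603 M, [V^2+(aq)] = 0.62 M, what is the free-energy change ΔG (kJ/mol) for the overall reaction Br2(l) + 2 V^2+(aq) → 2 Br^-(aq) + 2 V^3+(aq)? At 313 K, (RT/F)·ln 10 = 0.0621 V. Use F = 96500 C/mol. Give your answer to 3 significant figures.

E°cell = +1.07 − (−0.25) = +1.32 V; the balanced reaction transfers n = 2 electrons.
The reaction quotient is ([Br^-(aq)]^2·[V^3+(aq)]^2) / [V^2+(aq)]^2 = 0.00123; by Nernst, E = +1.32 − (0.0621/2)(−2.909) = +1.4103 V.
Then ΔG = −nFE = −2 × 96500 × +1.4103 J/mol = −272 kJ/mol.

−272 kJ/mol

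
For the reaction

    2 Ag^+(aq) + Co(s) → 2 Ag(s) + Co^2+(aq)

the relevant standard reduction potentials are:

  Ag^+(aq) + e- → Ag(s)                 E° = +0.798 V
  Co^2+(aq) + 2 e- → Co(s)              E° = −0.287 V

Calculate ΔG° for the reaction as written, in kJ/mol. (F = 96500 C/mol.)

−209 kJ/mol

In the reaction as written Ag^+(aq) is reduced, so the Ag⁺/Ag couple is the cathode and Co²⁺/Co is the anode.
E°cell = +0.798 − (−0.287) = +1.085 V; balancing electrons gives n = 2.
ΔG° = −nFE°cell = −(2)(96500)(+1.085) J/mol = −209 kJ/mol.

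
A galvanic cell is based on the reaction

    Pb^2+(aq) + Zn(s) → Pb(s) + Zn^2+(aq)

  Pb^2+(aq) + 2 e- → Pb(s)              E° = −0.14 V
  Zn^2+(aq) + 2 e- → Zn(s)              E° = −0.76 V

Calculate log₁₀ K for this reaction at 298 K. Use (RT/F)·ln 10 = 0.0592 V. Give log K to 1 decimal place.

log K = 20.9

The Pb²⁺/Pb couple is reduced (cathode); E°cell = −0.14 − (−0.76) = +0.62 V with n = 2.
At equilibrium E = 0, so log K = nE°cell / 0.0592 = (2)(+0.62) / 0.0592 = 20.9.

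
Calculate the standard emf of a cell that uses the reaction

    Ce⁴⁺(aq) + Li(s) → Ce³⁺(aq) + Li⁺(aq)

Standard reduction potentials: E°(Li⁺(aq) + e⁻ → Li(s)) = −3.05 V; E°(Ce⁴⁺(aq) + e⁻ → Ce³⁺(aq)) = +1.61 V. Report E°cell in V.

In the reaction as written, Ce⁴⁺(aq) is reduced (cathode) and Li⁺(aq) is produced by oxidation at the anode.
E°cell = E°(cathode) − E°(anode) = +1.61 − (−3.05) = +4.66 V.

+4.66 V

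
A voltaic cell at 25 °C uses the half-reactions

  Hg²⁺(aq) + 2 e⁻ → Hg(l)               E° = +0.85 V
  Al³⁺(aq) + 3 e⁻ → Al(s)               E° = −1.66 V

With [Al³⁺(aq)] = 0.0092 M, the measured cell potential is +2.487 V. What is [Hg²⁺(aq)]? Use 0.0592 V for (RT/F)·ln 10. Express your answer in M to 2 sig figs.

With Hg²⁺/Hg at the cathode and Al³⁺/Al at the anode, E°cell = +0.85 − (−1.66) = +2.51 V (n = 6).
From the Nernst equation, log Q = n(E° − E)/0.0592 = 6·(+2.51 − (+2.487))/0.0592 = 2.331.
The balanced reaction is 3 Hg²⁺(aq) + 2 Al(s) → 3 Hg(l) + 2 Al³⁺(aq), so Q = [Al³⁺(aq)]^2 / [Hg²⁺(aq)]^3.
Substituting the known concentrations and solving, log [Hg²⁺(aq)] = −2.134 and [Hg²⁺(aq)] = 0.0073 M.

0.0073 M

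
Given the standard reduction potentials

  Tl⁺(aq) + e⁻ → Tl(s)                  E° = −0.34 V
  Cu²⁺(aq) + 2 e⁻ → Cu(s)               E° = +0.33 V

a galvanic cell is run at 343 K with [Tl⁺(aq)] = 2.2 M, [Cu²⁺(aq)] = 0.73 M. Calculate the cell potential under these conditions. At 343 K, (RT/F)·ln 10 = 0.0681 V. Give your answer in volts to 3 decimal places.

Since E°(Cu²⁺/Cu) > E°(Tl⁺/Tl), Cu²⁺/Cu serves as the cathode.
The standard potential is +0.33 − (−0.34) = +0.67 V and the balanced reaction transfers n = 2 electrons.
Balancing gives Cu²⁺(aq) + 2 Tl(s) → Cu(s) + 2 Tl⁺(aq); hence Q = [Tl⁺(aq)]^2 / [Cu²⁺(aq)] = 6.63 (log Q = 0.822).
Applying E = E° − (RT ln10/nF)·log Q gives +0.67 − (0.0681/2)(0.822) = +0.642 V.

+0.642 V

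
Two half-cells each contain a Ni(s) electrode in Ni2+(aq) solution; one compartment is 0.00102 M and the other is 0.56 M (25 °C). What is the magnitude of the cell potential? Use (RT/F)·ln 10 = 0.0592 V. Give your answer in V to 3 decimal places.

For a concentration cell E°cell = 0, since both electrodes use the same couple.
The compartment with the higher Ni2+(aq) concentration (0.56 M) acts as the cathode; ions are reduced there and produced at the dilute (0.00102 M) anode.
With n = 2, Ecell = −(0.0592/2)·log([dilute]/[conc]) = −(0.0592/2)·log(0.00102/0.56) = +0.081 V.

0.081 V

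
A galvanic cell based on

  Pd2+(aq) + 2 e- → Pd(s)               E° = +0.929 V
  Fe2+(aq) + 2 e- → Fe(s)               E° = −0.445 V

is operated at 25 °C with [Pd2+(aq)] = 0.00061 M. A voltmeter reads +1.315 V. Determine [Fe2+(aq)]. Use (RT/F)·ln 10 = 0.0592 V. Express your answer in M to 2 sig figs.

0.060 M

Pd²⁺/Pd is the cathode (higher E°); E°cell = +0.929 − (−0.445) = +1.374 V with n = 2.
Since E = E° − (0.0592/n)·log Q, log Q = n(E° − E)/0.0592 = 1.993.
The balanced reaction is Pd2+(aq) + Fe(s) → Pd(s) + Fe2+(aq), so Q = [Fe2+(aq)] / [Pd2+(aq)].
Solving for the unknown gives log [Fe2+(aq)] = −1.222, so [Fe2+(aq)] ≈ 0.060 M.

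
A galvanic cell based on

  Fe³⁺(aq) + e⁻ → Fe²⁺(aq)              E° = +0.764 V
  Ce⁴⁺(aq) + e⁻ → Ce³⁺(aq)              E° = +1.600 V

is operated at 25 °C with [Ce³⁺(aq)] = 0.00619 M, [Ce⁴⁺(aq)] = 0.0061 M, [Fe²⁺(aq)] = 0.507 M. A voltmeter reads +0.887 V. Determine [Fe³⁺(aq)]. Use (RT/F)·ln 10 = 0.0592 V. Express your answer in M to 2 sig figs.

0.069 M

With Ce⁴⁺/Ce³⁺ at the cathode and Fe³⁺/Fe²⁺ at the anode, E°cell = +1.600 − (+0.764) = +0.836 V (n = 1).
Since E = E° − (0.0592/n)·log Q, log Q = n(E° − E)/0.0592 = −0.861.
Balancing electrons gives Ce⁴⁺(aq) + Fe²⁺(aq) → Ce³⁺(aq) + Fe³⁺(aq); thus Q = ([Ce³⁺(aq)]·[Fe³⁺(aq)]) / ([Ce⁴⁺(aq)]·[Fe²⁺(aq)]).
Isolating [Fe³⁺(aq)] in Q = 10^{−0.861} yields log [Fe³⁺(aq)] = −1.162, i.e. 0.069 M.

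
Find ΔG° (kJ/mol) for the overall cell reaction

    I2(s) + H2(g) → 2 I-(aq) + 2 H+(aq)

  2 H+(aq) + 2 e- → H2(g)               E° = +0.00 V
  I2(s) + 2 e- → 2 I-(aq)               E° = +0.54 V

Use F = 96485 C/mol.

−104 kJ/mol

In the reaction as written I2(s) is reduced, so the I₂/I⁻ couple is the cathode and 2H⁺/H₂ is the anode.
E°cell = +0.54 − (+0.00) = +0.54 V; balancing electrons gives n = 2.
ΔG° = −nFE°cell = −(2)(96485)(+0.54) J/mol = −104 kJ/mol.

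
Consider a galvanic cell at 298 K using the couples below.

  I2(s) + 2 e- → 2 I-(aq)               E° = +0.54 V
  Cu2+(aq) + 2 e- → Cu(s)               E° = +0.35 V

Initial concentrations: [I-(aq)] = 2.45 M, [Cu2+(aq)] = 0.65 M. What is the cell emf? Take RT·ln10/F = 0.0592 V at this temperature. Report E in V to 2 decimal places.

+0.17 V

Since E°(I₂/I⁻) > E°(Cu²⁺/Cu), I₂/I⁻ serves as the cathode.
The standard potential is +0.54 − (+0.35) = +0.19 V and the balanced reaction transfers n = 2 electrons.
Balancing gives I2(s) + Cu(s) → 2 I-(aq) + Cu2+(aq); hence Q = [I-(aq)]^2·[Cu2+(aq)] = 3.9 (log Q = 0.591).
By the Nernst equation, E = +0.19 − (0.0592/2)·(0.591) = +0.17 V.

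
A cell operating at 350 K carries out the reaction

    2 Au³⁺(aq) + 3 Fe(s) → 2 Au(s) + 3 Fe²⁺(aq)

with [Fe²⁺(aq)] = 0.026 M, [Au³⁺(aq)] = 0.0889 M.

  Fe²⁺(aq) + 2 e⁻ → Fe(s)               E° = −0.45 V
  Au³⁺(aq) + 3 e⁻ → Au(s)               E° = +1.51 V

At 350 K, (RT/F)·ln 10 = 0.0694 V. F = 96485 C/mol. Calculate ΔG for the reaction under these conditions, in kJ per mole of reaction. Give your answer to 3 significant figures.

−1150 kJ/mol

With Au³⁺/Au reduced at the cathode, E°cell = +1.51 − (−0.45) = +1.96 V and n = 6.
Here Q = [Fe²⁺(aq)]^3 / [Au³⁺(aq)]^2 = 0.00222 (log Q = −2.653), giving E = +1.96 − (0.0694/6)·(−2.653) = +1.9907 V.
ΔG = −nFE = −(6)(96485)(+1.9907) J/mol = −1150 kJ/mol.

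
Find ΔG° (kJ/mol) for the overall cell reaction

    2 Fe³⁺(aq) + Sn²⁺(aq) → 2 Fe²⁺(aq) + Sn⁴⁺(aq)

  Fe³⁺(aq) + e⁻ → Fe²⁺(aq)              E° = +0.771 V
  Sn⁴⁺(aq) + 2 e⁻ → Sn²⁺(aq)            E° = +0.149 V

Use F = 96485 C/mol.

In the reaction as written Fe³⁺(aq) is reduced, so the Fe³⁺/Fe²⁺ couple is the cathode and Sn⁴⁺/Sn²⁺ is the anode.
E°cell = +0.771 − (+0.149) = +0.622 V; balancing electrons gives n = 2.
ΔG° = −nFE°cell = −(2)(96485)(+0.622) J/mol = −120 kJ/mol.

−120 kJ/mol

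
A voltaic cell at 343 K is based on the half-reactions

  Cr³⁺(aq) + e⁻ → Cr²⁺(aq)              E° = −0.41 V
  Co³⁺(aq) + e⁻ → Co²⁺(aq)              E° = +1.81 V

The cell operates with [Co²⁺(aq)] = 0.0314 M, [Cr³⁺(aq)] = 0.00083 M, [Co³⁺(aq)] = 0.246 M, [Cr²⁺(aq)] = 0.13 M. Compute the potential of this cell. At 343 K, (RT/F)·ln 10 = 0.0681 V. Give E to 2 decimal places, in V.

Since E°(Co³⁺/Co²⁺) > E°(Cr³⁺/Cr²⁺), Co³⁺/Co²⁺ serves as the cathode.
The standard potential is +1.81 − (−0.41) = +2.22 V and the balanced reaction transfers n = 1 electron.
Balancing gives Co³⁺(aq) + Cr²⁺(aq) → Co²⁺(aq) + Cr³⁺(aq); hence Q = ([Co²⁺(aq)]·[Cr³⁺(aq)]) / ([Co³⁺(aq)]·[Cr²⁺(aq)]) = 0.000815 (log Q = −3.089).
E = E° − (0.0681/n)·log Q = +2.22 − (0.0681/1)(−3.089) = +2.43 V.

+2.43 V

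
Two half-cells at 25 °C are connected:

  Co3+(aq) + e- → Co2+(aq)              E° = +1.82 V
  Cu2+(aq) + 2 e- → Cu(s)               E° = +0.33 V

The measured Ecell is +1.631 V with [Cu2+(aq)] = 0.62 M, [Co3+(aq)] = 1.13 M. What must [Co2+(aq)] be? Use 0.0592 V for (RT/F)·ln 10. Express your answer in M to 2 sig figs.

Co³⁺/Co²⁺ is the cathode (higher E°); E°cell = +1.82 − (+0.33) = +1.49 V with n = 2.
From the Nernst equation, log Q = n(E° − E)/0.0592 = 2·(+1.49 − (+1.631))/0.0592 = −4.764.
The balanced reaction is 2 Co3+(aq) + Cu(s) → 2 Co2+(aq) + Cu2+(aq), so Q = ([Co2+(aq)]^2·[Cu2+(aq)]) / [Co3+(aq)]^2.
Isolating [Co2+(aq)] in Q = 10^{−4.764} yields log [Co2+(aq)] = −2.225, i.e. 0.0060 M.

0.0060 M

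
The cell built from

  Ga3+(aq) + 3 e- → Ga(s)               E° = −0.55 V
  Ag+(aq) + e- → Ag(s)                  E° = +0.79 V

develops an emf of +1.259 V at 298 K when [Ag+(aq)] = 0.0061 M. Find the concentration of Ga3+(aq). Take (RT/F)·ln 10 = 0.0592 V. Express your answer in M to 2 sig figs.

0.0029 M

With Ag⁺/Ag at the cathode and Ga³⁺/Ga at the anode, E°cell = +0.79 − (−0.55) = +1.34 V (n = 3).
From the Nernst equation, log Q = n(E° − E)/0.0592 = 3·(+1.34 − (+1.259))/0.0592 = 4.105.
Balancing electrons gives 3 Ag+(aq) + Ga(s) → 3 Ag(s) + Ga3+(aq); thus Q = [Ga3+(aq)] / [Ag+(aq)]^3.
Solving for the unknown gives log [Ga3+(aq)] = −2.539, so [Ga3+(aq)] ≈ 0.0029 M.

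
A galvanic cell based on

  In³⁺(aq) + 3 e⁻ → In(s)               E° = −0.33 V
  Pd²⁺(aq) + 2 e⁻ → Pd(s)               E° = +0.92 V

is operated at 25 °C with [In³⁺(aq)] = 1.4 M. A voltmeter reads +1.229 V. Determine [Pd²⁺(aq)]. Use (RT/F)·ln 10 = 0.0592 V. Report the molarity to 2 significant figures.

The Pd²⁺/Pd couple has the larger reduction potential, so it is the cathode: E°cell = +0.92 − (−0.33) = +1.25 V and n = 6.
From the Nernst equation, log Q = n(E° − E)/0.0592 = 6·(+1.25 − (+1.229))/0.0592 = 2.128.
Balancing electrons gives 3 Pd²⁺(aq) + 2 In(s) → 3 Pd(s) + 2 In³⁺(aq); thus Q = [In³⁺(aq)]^2 / [Pd²⁺(aq)]^3.
Isolating [Pd²⁺(aq)] in Q = 10^{2.128} yields log [Pd²⁺(aq)] = −0.612, i.e. 0.24 M.

0.24 M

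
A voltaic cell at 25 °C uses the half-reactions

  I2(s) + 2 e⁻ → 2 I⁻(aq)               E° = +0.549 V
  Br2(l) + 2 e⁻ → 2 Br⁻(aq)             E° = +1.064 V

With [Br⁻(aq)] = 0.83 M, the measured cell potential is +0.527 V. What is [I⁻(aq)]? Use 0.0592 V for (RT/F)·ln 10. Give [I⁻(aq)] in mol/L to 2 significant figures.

The Br₂/Br⁻ couple has the larger reduction potential, so it is the cathode: E°cell = +1.064 − (+0.549) = +0.515 V and n = 2.
From the Nernst equation, log Q = n(E° − E)/0.0592 = 2·(+0.515 − (+0.527))/0.0592 = −0.405.
For Br2(l) + 2 I⁻(aq) → 2 Br⁻(aq) + I2(s), the reaction quotient is Q = [Br⁻(aq)]^2 / [I⁻(aq)]^2.
Substituting the known concentrations and solving, log [I⁻(aq)] = 0.122 and [I⁻(aq)] = 1.3 M.

1.3 M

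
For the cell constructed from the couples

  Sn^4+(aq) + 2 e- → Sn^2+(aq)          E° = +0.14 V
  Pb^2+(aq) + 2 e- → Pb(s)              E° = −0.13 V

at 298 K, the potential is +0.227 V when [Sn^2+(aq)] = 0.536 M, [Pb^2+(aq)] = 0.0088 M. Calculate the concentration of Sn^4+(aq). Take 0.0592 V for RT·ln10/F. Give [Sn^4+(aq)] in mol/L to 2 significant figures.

0.00017 M

With Sn⁴⁺/Sn²⁺ at the cathode and Pb²⁺/Pb at the anode, E°cell = +0.14 − (−0.13) = +0.27 V (n = 2).
Since E = E° − (0.0592/n)·log Q, log Q = n(E° − E)/0.0592 = 1.453.
Balancing electrons gives Sn^4+(aq) + Pb(s) → Sn^2+(aq) + Pb^2+(aq); thus Q = ([Sn^2+(aq)]·[Pb^2+(aq)]) / [Sn^4+(aq)].
Isolating [Sn^4+(aq)] in Q = 10^{1.453} yields log [Sn^4+(aq)] = −3.779, i.e. 0.00017 M.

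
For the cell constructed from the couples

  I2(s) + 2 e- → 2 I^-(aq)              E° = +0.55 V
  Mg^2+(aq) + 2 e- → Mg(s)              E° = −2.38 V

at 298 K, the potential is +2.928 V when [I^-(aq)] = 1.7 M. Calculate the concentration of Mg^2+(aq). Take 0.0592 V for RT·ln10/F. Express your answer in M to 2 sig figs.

0.40 M

The I₂/I⁻ couple has the larger reduction potential, so it is the cathode: E°cell = +0.55 − (−2.38) = +2.93 V and n = 2.
Since E = E° − (0.0592/n)·log Q, log Q = n(E° − E)/0.0592 = 0.068.
For I2(s) + Mg(s) → 2 I^-(aq) + Mg^2+(aq), the reaction quotient is Q = [I^-(aq)]^2·[Mg^2+(aq)].
Substituting the known concentrations and solving, log [Mg^2+(aq)] = −0.393 and [Mg^2+(aq)] = 0.40 M.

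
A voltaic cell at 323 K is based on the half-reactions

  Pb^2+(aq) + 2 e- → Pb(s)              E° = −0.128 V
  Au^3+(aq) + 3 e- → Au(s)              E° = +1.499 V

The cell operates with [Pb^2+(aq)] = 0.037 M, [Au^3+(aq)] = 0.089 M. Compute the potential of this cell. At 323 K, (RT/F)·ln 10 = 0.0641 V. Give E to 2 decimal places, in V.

Since E°(Au³⁺/Au) > E°(Pb²⁺/Pb), Au³⁺/Au serves as the cathode.
E°cell = E°cat − E°an = +1.499 − (−0.128) = +1.627 V; n = 6.
The balanced reaction is 2 Au^3+(aq) + 3 Pb(s) → 2 Au(s) + 3 Pb^2+(aq), so Q = [Pb^2+(aq)]^3 / [Au^3+(aq)]^2 = 0.00639 and log Q = −2.194.
Applying E = E° − (RT ln10/nF)·log Q gives +1.627 − (0.0641/6)(−2.194) = +1.65 V.

+1.65 V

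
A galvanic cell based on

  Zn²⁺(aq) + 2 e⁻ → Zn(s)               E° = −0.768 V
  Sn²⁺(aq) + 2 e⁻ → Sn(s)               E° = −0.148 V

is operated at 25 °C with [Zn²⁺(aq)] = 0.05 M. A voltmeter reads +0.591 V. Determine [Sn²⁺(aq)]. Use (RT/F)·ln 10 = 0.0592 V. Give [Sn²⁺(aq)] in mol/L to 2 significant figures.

0.0052 M

With Sn²⁺/Sn at the cathode and Zn²⁺/Zn at the anode, E°cell = −0.148 − (−0.768) = +0.620 V (n = 2).
Rearranging E = E° − (0.0592/n)·log Q gives log Q = 2(+0.620 − (+0.591))/0.0592 = 0.980.
For Sn²⁺(aq) + Zn(s) → Sn(s) + Zn²⁺(aq), the reaction quotient is Q = [Zn²⁺(aq)] / [Sn²⁺(aq)].
Isolating [Sn²⁺(aq)] in Q = 10^{0.980} yields log [Sn²⁺(aq)] = −2.281, i.e. 0.0052 M.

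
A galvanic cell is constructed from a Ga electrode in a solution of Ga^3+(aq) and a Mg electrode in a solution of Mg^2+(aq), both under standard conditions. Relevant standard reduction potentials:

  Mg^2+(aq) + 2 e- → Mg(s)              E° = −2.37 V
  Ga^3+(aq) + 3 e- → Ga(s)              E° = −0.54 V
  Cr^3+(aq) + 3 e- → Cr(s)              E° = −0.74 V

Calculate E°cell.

+1.83 V

The Ga³⁺/Ga couple has the higher E°, so Ga ion is reduced (cathode) and Mg is oxidized (anode).
E°cell = E°(cathode) − E°(anode) = −0.54 − (−2.37) = +1.83 V.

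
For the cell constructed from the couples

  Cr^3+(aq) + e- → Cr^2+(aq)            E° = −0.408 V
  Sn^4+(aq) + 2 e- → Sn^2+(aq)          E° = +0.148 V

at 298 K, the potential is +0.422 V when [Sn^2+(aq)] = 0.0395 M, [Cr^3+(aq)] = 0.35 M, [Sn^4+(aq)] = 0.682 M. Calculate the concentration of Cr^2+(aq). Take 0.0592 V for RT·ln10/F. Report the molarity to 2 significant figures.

0.00046 M

With Sn⁴⁺/Sn²⁺ at the cathode and Cr³⁺/Cr²⁺ at the anode, E°cell = +0.148 − (−0.408) = +0.556 V (n = 2).
Since E = E° − (0.0592/n)·log Q, log Q = n(E° − E)/0.0592 = 4.527.
The balanced reaction is Sn^4+(aq) + 2 Cr^2+(aq) → Sn^2+(aq) + 2 Cr^3+(aq), so Q = ([Sn^2+(aq)]·[Cr^3+(aq)]^2) / ([Sn^4+(aq)]·[Cr^2+(aq)]^2).
Isolating [Cr^2+(aq)] in Q = 10^{4.527} yields log [Cr^2+(aq)] = −3.338, i.e. 0.00046 M.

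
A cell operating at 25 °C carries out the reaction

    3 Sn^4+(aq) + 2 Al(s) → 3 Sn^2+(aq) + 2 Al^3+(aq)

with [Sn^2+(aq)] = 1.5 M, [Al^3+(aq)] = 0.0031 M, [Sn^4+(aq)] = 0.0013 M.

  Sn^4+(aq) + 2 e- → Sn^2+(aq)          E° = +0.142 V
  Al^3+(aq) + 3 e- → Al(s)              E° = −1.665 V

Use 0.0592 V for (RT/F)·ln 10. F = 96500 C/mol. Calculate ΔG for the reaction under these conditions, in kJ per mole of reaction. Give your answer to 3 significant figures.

−1020 kJ/mol

E°cell = +0.142 − (−1.665) = +1.807 V; the balanced reaction transfers n = 6 electrons.
Here Q = ([Sn^2+(aq)]^3·[Al^3+(aq)]^2) / [Sn^4+(aq)]^3 = 1.48×10^4 (log Q = 4.169), giving E = +1.807 − (0.0592/6)·(4.169) = +1.7659 V.
Finally ΔG = −nFE = −(6)(96500 C/mol)(+1.7659 V) = −1020 kJ/mol.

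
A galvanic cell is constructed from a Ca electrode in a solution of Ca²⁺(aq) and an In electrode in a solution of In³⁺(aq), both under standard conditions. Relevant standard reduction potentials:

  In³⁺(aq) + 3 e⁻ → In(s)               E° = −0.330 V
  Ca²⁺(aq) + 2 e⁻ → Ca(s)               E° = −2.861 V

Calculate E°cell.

Of the two couples in this cell, the one with the more positive reduction potential is reduced at the cathode: here that is In³⁺/In (−0.330 V); Ca²⁺/Ca (−2.861 V) is the anode.
E°cell = E°(cathode) − E°(anode) = −0.330 − (−2.861) = +2.531 V.

+2.531 V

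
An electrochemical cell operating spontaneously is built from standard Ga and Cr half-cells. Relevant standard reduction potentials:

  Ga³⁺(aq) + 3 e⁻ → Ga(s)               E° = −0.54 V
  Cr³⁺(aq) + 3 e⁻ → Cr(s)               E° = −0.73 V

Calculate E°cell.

+0.19 V

The Ga³⁺/Ga couple has the higher E°, so Ga ion is reduced (cathode) and Cr is oxidized (anode).
E°cell = E°(cathode) − E°(anode) = −0.54 − (−0.73) = +0.19 V.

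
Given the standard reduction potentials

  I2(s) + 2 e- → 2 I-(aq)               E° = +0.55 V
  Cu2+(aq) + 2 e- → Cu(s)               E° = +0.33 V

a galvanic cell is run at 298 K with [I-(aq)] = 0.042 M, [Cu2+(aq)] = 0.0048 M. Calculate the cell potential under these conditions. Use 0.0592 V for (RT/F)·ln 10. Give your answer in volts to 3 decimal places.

Since E°(I₂/I⁻) > E°(Cu²⁺/Cu), I₂/I⁻ serves as the cathode.
E°cell = +0.55 − (+0.33) = +0.22 V, with n = 2 electrons transferred.
The balanced reaction is I2(s) + Cu(s) → 2 I-(aq) + Cu2+(aq), so Q = [I-(aq)]^2·[Cu2+(aq)] = 8.47×10^−6 and log Q = −5.072.
By the Nernst equation, E = +0.22 − (0.0592/2)·(−5.072) = +0.370 V.

+0.370 V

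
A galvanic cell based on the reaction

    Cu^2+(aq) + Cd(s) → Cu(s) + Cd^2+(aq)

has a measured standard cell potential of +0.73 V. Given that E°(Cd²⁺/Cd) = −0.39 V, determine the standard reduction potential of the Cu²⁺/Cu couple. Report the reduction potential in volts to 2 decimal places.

+0.34 V

In the reaction as written the Cu²⁺/Cu couple is reduced (cathode) and Cd²⁺/Cd is oxidized (anode), so E°cell = E°(Cu²⁺/Cu) − E°(Cd²⁺/Cd).
E°(Cu²⁺/Cu) = E°cell + E°(anode) = +0.73 + (−0.39) = +0.34 V.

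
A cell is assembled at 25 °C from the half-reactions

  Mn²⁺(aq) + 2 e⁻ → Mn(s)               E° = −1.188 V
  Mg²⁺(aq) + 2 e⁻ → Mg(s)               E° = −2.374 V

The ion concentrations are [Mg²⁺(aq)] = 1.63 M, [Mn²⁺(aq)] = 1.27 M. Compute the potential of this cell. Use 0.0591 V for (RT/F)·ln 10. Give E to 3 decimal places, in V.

+1.183 V

The Mn²⁺/Mn couple has the more positive E°, so it is the cathode; Mg²⁺/Mg is the anode.
E°cell = E°cat − E°an = −1.188 − (−2.374) = +1.186 V; n = 2.
Balancing gives Mn²⁺(aq) + Mg(s) → Mn(s) + Mg²⁺(aq); hence Q = [Mg²⁺(aq)] / [Mn²⁺(aq)] = 1.28 (log Q = 0.108).
E = E° − (0.0591/n)·log Q = +1.186 − (0.0591/2)(0.108) = +1.183 V.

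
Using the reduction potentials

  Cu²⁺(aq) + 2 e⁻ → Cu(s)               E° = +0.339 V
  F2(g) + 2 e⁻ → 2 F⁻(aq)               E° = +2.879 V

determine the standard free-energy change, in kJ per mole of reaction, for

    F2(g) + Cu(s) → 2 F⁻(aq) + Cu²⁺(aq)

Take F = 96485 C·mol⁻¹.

−490 kJ/mol

In the reaction as written F2(g) is reduced, so the F₂/F⁻ couple is the cathode and Cu²⁺/Cu is the anode.
E°cell = +2.879 − (+0.339) = +2.540 V; balancing electrons gives n = 2.
ΔG° = −nFE°cell = −(2)(96485)(+2.540) J/mol = −490 kJ/mol.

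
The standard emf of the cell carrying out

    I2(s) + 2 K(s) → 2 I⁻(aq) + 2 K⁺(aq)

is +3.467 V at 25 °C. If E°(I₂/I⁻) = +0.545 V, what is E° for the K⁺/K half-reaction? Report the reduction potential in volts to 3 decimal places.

In the reaction as written the I₂/I⁻ couple is reduced (cathode) and K⁺/K is oxidized (anode), so E°cell = E°(I₂/I⁻) − E°(K⁺/K).
E°(K⁺/K) = E°(cathode) − E°cell = +0.545 − (+3.467) = −2.922 V.

−2.922 V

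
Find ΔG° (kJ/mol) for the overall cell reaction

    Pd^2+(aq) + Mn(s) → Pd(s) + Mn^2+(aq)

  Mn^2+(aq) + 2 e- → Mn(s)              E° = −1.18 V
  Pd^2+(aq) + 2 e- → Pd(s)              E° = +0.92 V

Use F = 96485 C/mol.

−405 kJ/mol

In the reaction as written Pd^2+(aq) is reduced, so the Pd²⁺/Pd couple is the cathode and Mn²⁺/Mn is the anode.
E°cell = +0.92 − (−1.18) = +2.10 V; balancing electrons gives n = 2.
ΔG° = −nFE°cell = −(2)(96485)(+2.10) J/mol = −405 kJ/mol.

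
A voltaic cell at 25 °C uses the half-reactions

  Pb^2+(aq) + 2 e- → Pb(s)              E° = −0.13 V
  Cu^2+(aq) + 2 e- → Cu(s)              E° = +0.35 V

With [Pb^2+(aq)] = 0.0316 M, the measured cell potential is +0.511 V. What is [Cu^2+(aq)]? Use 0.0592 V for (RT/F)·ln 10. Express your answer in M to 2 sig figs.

0.35 M

Cu²⁺/Cu is the cathode (higher E°); E°cell = +0.35 − (−0.13) = +0.48 V with n = 2.
From the Nernst equation, log Q = n(E° − E)/0.0592 = 2·(+0.48 − (+0.511))/0.0592 = −1.047.
The balanced reaction is Cu^2+(aq) + Pb(s) → Cu(s) + Pb^2+(aq), so Q = [Pb^2+(aq)] / [Cu^2+(aq)].
Solving for the unknown gives log [Cu^2+(aq)] = −0.453, so [Cu^2+(aq)] ≈ 0.35 M.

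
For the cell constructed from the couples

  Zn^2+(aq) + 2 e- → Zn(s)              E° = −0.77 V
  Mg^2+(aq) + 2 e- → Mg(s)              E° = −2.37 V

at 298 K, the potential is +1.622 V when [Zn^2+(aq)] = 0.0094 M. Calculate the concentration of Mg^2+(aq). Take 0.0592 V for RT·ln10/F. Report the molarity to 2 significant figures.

0.0017 M

With Zn²⁺/Zn at the cathode and Mg²⁺/Mg at the anode, E°cell = −0.77 − (−2.37) = +1.60 V (n = 2).
Since E = E° − (0.0592/n)·log Q, log Q = n(E° − E)/0.0592 = −0.743.
Balancing electrons gives Zn^2+(aq) + Mg(s) → Zn(s) + Mg^2+(aq); thus Q = [Mg^2+(aq)] / [Zn^2+(aq)].
Isolating [Mg^2+(aq)] in Q = 10^{−0.743} yields log [Mg^2+(aq)] = −2.770, i.e. 0.0017 M.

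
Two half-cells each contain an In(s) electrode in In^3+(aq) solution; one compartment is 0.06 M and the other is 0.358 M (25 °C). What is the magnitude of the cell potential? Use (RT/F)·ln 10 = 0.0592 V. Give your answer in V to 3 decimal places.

For a concentration cell E°cell = 0, since both electrodes use the same couple.
The compartment with the higher In^3+(aq) concentration (0.358 M) acts as the cathode; ions are reduced there and produced at the dilute (0.06 M) anode.
With n = 3, Ecell = −(0.0592/3)·log([dilute]/[conc]) = −(0.0592/3)·log(0.06/0.358) = +0.015 V.

0.015 V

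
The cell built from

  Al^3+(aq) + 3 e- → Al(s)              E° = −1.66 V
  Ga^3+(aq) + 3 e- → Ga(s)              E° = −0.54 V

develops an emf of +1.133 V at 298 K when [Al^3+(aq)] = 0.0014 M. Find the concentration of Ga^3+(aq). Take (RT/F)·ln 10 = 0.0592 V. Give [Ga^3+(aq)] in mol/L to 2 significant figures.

The Ga³⁺/Ga couple has the larger reduction potential, so it is the cathode: E°cell = −0.54 − (−1.66) = +1.12 V and n = 3.
Rearranging E = E° − (0.0592/n)·log Q gives log Q = 3(+1.12 − (+1.133))/0.0592 = −0.659.
Balancing electrons gives Ga^3+(aq) + Al(s) → Ga(s) + Al^3+(aq); thus Q = [Al^3+(aq)] / [Ga^3+(aq)].
Isolating [Ga^3+(aq)] in Q = 10^{−0.659} yields log [Ga^3+(aq)] = −2.195, i.e. 0.0064 M.

0.0064 M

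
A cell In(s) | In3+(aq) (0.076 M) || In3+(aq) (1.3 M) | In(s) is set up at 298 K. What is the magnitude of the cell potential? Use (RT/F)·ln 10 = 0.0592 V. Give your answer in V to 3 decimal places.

For a concentration cell E°cell = 0, since both electrodes use the same couple.
The compartment with the higher In3+(aq) concentration (1.3 M) acts as the cathode; ions are reduced there and produced at the dilute (0.076 M) anode.
With n = 3, Ecell = −(0.0592/3)·log([dilute]/[conc]) = −(0.0592/3)·log(0.076/1.3) = +0.024 V.

0.024 V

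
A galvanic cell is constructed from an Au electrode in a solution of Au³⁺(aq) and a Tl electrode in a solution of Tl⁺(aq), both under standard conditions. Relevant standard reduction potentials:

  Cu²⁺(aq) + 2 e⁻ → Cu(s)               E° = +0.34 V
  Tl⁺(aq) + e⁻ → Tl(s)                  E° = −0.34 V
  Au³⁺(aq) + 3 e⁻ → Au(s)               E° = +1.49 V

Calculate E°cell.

The Au³⁺/Au couple has the higher E°, so Au ion is reduced (cathode) and Tl is oxidized (anode).
E°cell = E°(cathode) − E°(anode) = +1.49 − (−0.34) = +1.83 V.

+1.83 V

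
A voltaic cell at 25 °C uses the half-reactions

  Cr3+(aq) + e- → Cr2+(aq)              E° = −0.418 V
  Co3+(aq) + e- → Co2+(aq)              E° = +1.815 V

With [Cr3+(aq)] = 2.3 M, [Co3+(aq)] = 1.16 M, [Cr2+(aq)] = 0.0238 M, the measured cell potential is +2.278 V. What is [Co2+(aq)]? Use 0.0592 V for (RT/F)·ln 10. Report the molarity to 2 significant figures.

With Co³⁺/Co²⁺ at the cathode and Cr³⁺/Cr²⁺ at the anode, E°cell = +1.815 − (−0.418) = +2.233 V (n = 1).
Rearranging E = E° − (0.0592/n)·log Q gives log Q = 1(+2.233 − (+2.278))/0.0592 = −0.760.
The balanced reaction is Co3+(aq) + Cr2+(aq) → Co2+(aq) + Cr3+(aq), so Q = ([Co2+(aq)]·[Cr3+(aq)]) / ([Co3+(aq)]·[Cr2+(aq)]).
Isolating [Co2+(aq)] in Q = 10^{−0.760} yields log [Co2+(aq)] = −2.681, i.e. 0.0021 M.

0.0021 M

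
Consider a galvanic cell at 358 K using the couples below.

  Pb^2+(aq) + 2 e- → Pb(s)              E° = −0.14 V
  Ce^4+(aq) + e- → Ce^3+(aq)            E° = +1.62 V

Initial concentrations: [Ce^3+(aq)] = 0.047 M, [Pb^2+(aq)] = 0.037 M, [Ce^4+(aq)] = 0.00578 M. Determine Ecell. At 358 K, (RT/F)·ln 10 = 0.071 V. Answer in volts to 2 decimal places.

+1.75 V

Ce⁴⁺/Ce³⁺ is reduced (cathode, E° = +1.62 V) and Pb²⁺/Pb is oxidized (anode).
E°cell = +1.62 − (−0.14) = +1.76 V, with n = 2 electrons transferred.
Balancing gives 2 Ce^4+(aq) + Pb(s) → 2 Ce^3+(aq) + Pb^2+(aq); hence Q = ([Ce^3+(aq)]^2·[Pb^2+(aq)]) / [Ce^4+(aq)]^2 = 2.45 (log Q = 0.389).
By the Nernst equation, E = +1.76 − (0.071/2)·(0.389) = +1.75 V.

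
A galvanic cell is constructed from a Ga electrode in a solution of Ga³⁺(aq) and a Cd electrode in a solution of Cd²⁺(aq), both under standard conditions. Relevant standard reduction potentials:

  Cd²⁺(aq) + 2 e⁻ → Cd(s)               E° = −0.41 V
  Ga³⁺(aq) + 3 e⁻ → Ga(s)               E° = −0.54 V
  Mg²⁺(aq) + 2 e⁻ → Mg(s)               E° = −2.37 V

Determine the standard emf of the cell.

+0.13 V

The Cd²⁺/Cd couple has the higher E°, so Cd ion is reduced (cathode) and Ga is oxidized (anode).
E°cell = E°(cathode) − E°(anode) = −0.41 − (−0.54) = +0.13 V.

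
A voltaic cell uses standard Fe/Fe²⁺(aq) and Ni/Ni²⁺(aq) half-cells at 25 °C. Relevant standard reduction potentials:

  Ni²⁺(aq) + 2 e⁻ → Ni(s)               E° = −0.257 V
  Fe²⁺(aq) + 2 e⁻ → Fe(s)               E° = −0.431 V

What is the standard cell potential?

Of the two couples in this cell, the one with the more positive reduction potential is reduced at the cathode: here that is Ni²⁺/Ni (−0.257 V); Fe²⁺/Fe (−0.431 V) is the anode.
E°cell = E°(cathode) − E°(anode) = −0.257 − (−0.431) = +0.174 V.

+0.174 V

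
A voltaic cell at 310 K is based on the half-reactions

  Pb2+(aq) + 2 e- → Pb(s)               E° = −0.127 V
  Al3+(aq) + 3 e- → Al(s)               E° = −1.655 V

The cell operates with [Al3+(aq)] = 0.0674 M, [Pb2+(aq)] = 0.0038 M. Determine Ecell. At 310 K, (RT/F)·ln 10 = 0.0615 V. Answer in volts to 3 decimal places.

Since E°(Pb²⁺/Pb) > E°(Al³⁺/Al), Pb²⁺/Pb serves as the cathode.
E°cell = E°cat − E°an = −0.127 − (−1.655) = +1.528 V; n = 6.
The balanced reaction is 3 Pb2+(aq) + 2 Al(s) → 3 Pb(s) + 2 Al3+(aq), so Q = [Al3+(aq)]^2 / [Pb2+(aq)]^3 = 8.28×10^4 and log Q = 4.918.
E = E° − (0.0615/n)·log Q = +1.528 − (0.0615/6)(4.918) = +1.478 V.

+1.478 V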